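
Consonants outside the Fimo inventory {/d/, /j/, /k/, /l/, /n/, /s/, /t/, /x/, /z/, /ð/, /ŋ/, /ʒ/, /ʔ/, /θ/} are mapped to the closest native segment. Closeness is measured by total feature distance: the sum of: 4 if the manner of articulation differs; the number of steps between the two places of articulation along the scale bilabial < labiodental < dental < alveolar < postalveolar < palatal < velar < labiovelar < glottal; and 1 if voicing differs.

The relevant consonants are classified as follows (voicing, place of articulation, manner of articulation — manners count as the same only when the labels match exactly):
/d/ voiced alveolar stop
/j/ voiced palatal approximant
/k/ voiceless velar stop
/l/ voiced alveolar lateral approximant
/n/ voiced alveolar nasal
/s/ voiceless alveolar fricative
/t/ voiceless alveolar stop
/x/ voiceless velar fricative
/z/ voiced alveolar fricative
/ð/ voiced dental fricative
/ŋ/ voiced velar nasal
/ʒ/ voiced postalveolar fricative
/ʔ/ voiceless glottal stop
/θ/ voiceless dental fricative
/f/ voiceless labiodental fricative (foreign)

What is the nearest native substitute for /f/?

/θ/ is closest: same manner (fricative), place distance 1 (labiodental→dental), same voicing; total 1. Next closest is /s/ at distance 2.

θ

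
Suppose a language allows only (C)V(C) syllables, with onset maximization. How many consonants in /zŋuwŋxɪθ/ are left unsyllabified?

2

Syllabifying with onset maximization leaves /z/, /ŋ/ stranded (at most one coda consonant is licensed; onsets are limited to one consonant).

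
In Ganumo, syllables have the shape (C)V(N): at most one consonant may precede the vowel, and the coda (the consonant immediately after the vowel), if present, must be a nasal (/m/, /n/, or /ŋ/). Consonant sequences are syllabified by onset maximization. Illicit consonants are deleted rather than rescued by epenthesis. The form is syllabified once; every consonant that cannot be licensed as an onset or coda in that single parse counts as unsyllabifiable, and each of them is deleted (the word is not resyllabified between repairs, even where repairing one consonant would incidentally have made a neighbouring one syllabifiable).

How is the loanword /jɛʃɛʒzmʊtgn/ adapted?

The consonants /ʒ/, /z/, /t/, /g/, /n/ cannot be parsed into a legal (C)V(N) syllable (only a nasal (/m/, /n/, or /ŋ/) is licensed in coda position; onsets are limited to one consonant).
Each unlicensed consonant is deleted: /ʒ/, /z/, /t/, /g/, /n/.

jɛʃɛmʊ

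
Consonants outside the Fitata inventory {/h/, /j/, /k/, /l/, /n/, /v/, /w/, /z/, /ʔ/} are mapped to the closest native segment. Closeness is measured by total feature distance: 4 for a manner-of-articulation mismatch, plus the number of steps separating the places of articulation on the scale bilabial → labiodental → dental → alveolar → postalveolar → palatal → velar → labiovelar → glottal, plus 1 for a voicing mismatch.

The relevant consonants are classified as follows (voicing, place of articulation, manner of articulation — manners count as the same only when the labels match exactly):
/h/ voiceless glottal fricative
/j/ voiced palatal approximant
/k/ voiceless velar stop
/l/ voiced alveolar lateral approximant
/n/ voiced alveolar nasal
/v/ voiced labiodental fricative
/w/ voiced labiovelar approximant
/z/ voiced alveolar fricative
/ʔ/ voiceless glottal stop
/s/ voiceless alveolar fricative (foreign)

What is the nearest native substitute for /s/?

/z/ is closest: same manner (fricative), place distance 0 (alveolar→alveolar), voicing differs (+1); total 1. Next closest is /v/ at distance 3.

z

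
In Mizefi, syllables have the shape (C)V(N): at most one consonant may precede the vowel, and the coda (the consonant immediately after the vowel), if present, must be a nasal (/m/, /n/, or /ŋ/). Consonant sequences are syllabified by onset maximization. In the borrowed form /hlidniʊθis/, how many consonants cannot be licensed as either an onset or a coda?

Syllabifying with onset maximization leaves /h/, /d/, /s/ stranded (only a nasal (/m/, /n/, or /ŋ/) is licensed in coda position; onsets are limited to one consonant).

3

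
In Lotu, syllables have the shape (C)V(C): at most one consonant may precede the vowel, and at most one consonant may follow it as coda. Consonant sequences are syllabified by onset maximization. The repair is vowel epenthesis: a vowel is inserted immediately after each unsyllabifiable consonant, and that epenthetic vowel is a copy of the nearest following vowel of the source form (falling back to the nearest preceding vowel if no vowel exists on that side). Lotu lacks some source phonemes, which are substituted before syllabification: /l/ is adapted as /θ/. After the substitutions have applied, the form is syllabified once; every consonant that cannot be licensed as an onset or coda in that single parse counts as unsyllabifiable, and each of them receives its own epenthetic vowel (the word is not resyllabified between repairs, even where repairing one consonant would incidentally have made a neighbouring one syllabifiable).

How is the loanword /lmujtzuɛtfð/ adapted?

θumujtuzuɛtfɛðɛ

Substitution: /l/ → /θ/, giving /θmujtzuɛtfð/.
The consonants /θ/, /t/, /f/, /ð/ cannot be parsed into a legal (C)V(C) syllable (at most one coda consonant is licensed; onsets are limited to one consonant).
Inserting the epenthetic vowel yields /θ/ → /θu/, /t/ → /tu/, /f/ → /fɛ/, /ð/ → /ðɛ/.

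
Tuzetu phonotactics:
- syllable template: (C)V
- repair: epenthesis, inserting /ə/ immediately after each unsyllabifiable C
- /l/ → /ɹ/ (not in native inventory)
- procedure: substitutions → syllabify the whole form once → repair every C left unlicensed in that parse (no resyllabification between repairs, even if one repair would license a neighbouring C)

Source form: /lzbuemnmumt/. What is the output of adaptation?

Substitution: /l/ → /ɹ/, giving /ɹzbuemnmumt/.
Under (C)V, the unsyllabifiable consonants are /ɹ/, /z/, /m/, /n/, /m/, /t/ (no codas are permitted; onsets are limited to one consonant).
Each unlicensed consonant becomes the onset of a new syllable: /ɹ/ → /ɹə/, /z/ → /zə/, /m/ → /mə/, /n/ → /nə/, /m/ → /mə/, /t/ → /tə/.

ɹəzəbuemənəmumətə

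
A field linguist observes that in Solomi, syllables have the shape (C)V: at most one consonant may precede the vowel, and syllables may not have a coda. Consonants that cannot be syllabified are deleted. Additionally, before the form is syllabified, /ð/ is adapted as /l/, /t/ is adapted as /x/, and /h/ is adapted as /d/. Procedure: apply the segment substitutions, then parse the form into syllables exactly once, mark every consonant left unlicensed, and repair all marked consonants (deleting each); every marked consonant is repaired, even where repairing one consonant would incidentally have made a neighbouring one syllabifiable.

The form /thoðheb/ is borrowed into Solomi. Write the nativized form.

dode

Substitution: /t/ → /x/, /h/ → /d/, /ð/ → /l/, giving /xdoldeb/.
Syllabifying with onset maximization leaves /x/, /l/, /b/ stranded (no codas are permitted; onsets are limited to one consonant).
Deleting the stranded consonants removes /x/, /l/, /b/.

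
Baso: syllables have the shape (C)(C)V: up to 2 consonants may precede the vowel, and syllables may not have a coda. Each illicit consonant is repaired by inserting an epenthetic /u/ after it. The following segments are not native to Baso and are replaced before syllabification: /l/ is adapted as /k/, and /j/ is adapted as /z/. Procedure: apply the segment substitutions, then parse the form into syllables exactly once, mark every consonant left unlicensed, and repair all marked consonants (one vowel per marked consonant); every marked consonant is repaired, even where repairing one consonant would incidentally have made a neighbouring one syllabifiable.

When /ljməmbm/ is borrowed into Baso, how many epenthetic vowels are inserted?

4

After substitution the input is /kzməmbm/.
The unsyllabifiable consonants are /k/, /m/, /b/, /m/; each receives one epenthetic vowel.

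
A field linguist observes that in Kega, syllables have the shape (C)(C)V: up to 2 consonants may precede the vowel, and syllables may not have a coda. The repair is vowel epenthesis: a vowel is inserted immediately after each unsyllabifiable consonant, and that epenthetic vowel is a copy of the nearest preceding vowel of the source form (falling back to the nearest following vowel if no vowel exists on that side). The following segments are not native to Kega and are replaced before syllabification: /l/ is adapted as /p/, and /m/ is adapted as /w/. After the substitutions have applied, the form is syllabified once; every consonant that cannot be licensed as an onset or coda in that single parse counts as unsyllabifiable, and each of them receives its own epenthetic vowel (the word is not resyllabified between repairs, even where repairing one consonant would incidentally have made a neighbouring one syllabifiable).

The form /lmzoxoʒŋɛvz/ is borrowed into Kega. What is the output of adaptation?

powzoxoʒŋɛvɛzɛ

Substitution: /l/ → /p/, /m/ → /w/, giving /pwzoxoʒŋɛvz/.
Syllabifying with onset maximization leaves /p/, /v/, /z/ stranded (no codas are permitted; onsets may contain at most 2 consonants).
Each unlicensed consonant becomes the onset of a new syllable: /p/ → /po/, /v/ → /vɛ/, /z/ → /zɛ/.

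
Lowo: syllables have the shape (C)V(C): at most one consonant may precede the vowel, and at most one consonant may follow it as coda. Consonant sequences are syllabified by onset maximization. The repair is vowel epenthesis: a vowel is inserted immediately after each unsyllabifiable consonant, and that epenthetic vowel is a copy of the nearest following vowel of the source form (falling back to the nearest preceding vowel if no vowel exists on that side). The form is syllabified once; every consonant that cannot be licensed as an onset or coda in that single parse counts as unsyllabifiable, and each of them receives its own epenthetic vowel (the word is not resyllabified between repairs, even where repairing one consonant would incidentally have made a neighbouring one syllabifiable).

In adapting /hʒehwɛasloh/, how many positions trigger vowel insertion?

1

The unsyllabifiable consonants are /h/; each receives one epenthetic vowel.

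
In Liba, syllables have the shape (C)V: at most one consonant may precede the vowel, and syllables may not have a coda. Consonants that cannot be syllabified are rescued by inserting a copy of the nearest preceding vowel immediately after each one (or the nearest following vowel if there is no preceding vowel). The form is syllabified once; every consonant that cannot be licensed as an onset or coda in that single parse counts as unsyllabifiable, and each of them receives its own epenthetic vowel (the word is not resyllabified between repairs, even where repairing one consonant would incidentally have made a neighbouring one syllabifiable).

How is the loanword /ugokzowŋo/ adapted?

The consonants /k/, /w/ cannot be parsed into a legal (C)V syllable (no codas are permitted; onsets are limited to one consonant).
Epenthesis after each stranded consonant: /k/ → /ko/, /w/ → /wo/.

ugokozowoŋo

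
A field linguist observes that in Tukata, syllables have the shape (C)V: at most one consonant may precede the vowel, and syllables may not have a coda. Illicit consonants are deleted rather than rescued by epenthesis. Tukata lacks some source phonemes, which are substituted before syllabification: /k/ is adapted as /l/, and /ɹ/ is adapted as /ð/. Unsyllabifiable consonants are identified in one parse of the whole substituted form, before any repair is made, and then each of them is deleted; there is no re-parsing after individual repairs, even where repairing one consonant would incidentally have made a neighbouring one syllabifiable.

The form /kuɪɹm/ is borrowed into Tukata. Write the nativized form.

luɪ

Substitution: /k/ → /l/, /ɹ/ → /ð/, giving /luɪðm/.
Under (C)V, the unsyllabifiable consonants are /ð/, /m/ (no codas are permitted; onsets are limited to one consonant).
Deletion applies to /ð/, /m/.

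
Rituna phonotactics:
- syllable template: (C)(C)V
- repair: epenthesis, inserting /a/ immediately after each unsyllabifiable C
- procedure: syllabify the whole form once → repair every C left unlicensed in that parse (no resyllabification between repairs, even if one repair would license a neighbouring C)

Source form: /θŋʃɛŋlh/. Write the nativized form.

The consonants /θ/, /ŋ/, /l/, /h/ cannot be parsed into a legal (C)(C)V syllable (no codas are permitted; onsets may contain at most 2 consonants).
Each unlicensed consonant becomes the onset of a new syllable: /θ/ → /θa/, /ŋ/ → /ŋa/, /l/ → /la/, /h/ → /ha/.

θaŋʃɛŋalaha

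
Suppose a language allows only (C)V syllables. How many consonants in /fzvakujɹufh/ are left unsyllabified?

The consonants /f/, /z/, /j/, /f/, /h/ cannot be parsed into a legal (C)V syllable (no codas are permitted; onsets are limited to one consonant).

5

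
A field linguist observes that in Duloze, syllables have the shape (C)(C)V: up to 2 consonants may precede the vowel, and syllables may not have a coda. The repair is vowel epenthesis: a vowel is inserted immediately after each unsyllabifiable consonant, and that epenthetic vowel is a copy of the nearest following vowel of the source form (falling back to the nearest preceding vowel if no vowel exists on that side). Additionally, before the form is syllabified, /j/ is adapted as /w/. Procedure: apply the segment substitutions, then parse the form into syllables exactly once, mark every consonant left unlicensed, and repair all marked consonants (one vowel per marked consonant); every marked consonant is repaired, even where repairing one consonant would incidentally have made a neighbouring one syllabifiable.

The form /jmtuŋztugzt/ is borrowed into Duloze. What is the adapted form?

Substitution: /j/ → /w/, giving /wmtuŋztugzt/.
The consonants /w/, /ŋ/, /g/, /z/, /t/ cannot be parsed into a legal (C)(C)V syllable (no codas are permitted; onsets may contain at most 2 consonants).
Each unlicensed consonant becomes the onset of a new syllable: /w/ → /wu/, /ŋ/ → /ŋu/, /g/ → /gu/, /z/ → /zu/, /t/ → /tu/.

wumtuŋuztuguzutu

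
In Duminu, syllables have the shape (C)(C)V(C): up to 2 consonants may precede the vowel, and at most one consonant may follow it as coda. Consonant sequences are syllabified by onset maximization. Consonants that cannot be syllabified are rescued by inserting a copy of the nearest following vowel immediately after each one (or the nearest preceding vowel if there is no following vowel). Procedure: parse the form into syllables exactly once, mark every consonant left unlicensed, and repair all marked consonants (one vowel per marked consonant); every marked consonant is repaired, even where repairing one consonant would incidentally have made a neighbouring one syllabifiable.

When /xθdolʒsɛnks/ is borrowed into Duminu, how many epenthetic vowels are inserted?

3

The unsyllabifiable consonants are /x/, /k/, /s/; each receives one epenthetic vowel.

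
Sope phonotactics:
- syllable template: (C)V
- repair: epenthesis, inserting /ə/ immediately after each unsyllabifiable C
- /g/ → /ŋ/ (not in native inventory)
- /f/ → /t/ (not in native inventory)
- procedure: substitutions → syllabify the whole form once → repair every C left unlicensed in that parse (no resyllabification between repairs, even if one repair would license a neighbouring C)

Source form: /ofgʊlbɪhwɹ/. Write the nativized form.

otəŋʊləbɪhəwəɹə

Substitution: /f/ → /t/, /g/ → /ŋ/, giving /otŋʊlbɪhwɹ/.
Under (C)V, the unsyllabifiable consonants are /t/, /l/, /h/, /w/, /ɹ/ (no codas are permitted; onsets are limited to one consonant).
Epenthesis after each stranded consonant: /t/ → /tə/, /l/ → /lə/, /h/ → /hə/, /w/ → /wə/, /ɹ/ → /ɹə/.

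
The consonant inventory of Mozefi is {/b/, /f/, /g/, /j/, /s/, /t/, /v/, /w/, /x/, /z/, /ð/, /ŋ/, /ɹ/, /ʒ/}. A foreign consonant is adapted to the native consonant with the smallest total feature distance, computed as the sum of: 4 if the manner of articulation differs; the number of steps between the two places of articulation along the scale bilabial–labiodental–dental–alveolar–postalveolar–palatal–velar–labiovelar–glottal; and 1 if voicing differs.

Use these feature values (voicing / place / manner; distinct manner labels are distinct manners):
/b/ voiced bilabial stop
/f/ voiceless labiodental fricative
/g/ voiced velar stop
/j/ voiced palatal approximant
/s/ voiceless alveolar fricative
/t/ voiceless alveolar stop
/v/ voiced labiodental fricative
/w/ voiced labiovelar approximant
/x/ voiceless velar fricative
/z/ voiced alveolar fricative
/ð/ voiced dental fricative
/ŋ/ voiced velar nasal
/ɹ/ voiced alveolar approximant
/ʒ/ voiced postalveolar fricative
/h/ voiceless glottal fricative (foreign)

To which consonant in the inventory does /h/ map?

x

/x/ is closest: same manner (fricative), place distance 2 (glottal→velar), same voicing; total 2. Next closest is /s/ at distance 5.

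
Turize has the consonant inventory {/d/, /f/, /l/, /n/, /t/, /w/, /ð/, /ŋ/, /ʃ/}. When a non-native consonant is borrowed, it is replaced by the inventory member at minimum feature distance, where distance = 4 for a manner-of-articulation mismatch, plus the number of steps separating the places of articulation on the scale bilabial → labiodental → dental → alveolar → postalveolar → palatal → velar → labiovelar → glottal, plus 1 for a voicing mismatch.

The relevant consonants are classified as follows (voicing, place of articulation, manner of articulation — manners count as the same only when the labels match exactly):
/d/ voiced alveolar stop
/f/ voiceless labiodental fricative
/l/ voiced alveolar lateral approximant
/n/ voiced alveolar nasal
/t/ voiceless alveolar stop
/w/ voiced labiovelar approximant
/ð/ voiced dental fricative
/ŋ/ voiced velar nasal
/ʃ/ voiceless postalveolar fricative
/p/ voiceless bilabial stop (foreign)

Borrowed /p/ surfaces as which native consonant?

t

/t/ is closest: same manner (stop), place distance 3 (bilabial→alveolar), same voicing; total 3. Next closest is /d/ at distance 4.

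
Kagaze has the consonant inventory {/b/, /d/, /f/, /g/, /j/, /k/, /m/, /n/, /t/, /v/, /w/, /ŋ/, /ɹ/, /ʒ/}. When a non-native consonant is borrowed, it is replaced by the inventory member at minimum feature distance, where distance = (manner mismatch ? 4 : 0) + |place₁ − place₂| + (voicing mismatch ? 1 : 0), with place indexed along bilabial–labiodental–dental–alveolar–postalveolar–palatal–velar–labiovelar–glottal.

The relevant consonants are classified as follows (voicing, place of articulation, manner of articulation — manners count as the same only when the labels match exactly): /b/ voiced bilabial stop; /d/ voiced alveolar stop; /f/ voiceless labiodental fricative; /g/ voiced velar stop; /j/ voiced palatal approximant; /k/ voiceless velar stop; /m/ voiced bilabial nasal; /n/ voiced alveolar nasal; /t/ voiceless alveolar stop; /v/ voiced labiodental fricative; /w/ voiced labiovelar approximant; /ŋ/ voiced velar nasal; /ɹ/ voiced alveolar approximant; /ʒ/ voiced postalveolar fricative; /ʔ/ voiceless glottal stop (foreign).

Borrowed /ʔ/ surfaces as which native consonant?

/k/ is closest: same manner (stop), place distance 2 (glottal→velar), same voicing; total 2. Next closest is /g/ at distance 3.

k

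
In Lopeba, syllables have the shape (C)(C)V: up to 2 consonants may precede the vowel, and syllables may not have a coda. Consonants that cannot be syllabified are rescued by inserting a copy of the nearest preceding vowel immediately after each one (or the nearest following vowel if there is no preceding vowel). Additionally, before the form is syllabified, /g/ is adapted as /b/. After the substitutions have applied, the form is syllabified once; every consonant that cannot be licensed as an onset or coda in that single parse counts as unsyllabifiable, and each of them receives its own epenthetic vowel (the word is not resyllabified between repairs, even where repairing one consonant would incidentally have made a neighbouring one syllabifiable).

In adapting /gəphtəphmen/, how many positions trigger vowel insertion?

After substitution the input is /bəphtəphmen/.
The unsyllabifiable consonants are /p/, /p/, /n/; each receives one epenthetic vowel.

3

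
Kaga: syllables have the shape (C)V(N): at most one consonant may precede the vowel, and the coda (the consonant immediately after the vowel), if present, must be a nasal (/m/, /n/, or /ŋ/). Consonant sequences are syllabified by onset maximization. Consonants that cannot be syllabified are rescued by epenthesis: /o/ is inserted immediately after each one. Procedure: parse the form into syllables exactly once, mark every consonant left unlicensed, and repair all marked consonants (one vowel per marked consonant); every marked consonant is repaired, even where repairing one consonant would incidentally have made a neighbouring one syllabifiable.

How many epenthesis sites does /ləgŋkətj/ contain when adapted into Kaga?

4

The unsyllabifiable consonants are /g/, /ŋ/, /t/, /j/; each receives one epenthetic vowel.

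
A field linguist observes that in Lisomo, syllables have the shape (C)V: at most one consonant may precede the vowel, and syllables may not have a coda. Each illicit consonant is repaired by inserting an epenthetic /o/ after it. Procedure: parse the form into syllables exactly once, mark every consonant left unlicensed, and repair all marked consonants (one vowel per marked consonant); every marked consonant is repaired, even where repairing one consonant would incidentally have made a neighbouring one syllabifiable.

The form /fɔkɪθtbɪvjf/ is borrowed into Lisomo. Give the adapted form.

The consonants /θ/, /t/, /v/, /j/, /f/ cannot be parsed into a legal (C)V syllable (no codas are permitted; onsets are limited to one consonant).
Inserting the epenthetic vowel yields /θ/ → /θo/, /t/ → /to/, /v/ → /vo/, /j/ → /jo/, /f/ → /fo/.

fɔkɪθotobɪvojofo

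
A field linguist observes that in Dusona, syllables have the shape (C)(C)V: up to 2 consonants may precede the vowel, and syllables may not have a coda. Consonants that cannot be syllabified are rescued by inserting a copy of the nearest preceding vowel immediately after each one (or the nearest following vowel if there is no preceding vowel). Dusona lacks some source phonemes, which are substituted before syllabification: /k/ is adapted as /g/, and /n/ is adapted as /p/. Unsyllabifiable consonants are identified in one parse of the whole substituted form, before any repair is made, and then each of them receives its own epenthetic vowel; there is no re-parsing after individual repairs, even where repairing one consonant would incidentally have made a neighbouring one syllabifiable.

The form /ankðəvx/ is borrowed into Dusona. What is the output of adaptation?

Substitution: /n/ → /p/, /k/ → /g/, giving /apgðəvx/.
Syllabifying with onset maximization leaves /p/, /v/, /x/ stranded (no codas are permitted; onsets may contain at most 2 consonants).
Each unlicensed consonant becomes the onset of a new syllable: /p/ → /pa/, /v/ → /və/, /x/ → /xə/.

apagðəvəxə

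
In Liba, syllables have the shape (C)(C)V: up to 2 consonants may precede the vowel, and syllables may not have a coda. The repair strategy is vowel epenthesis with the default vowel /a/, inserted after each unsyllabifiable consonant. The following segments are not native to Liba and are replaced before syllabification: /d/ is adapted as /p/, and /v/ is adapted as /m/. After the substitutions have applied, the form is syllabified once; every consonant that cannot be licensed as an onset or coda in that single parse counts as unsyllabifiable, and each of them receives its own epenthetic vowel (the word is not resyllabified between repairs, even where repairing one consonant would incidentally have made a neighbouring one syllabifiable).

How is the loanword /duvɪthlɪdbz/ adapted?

Substitution: /d/ → /p/, /v/ → /m/, giving /pumɪthlɪpbz/.
Under (C)(C)V, the unsyllabifiable consonants are /t/, /p/, /b/, /z/ (no codas are permitted; onsets may contain at most 2 consonants).
Epenthesis after each stranded consonant: /t/ → /ta/, /p/ → /pa/, /b/ → /ba/, /z/ → /za/.

pumɪtahlɪpabaza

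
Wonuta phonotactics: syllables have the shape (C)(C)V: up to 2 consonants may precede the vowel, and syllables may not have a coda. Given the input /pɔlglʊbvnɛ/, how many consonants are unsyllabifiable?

2

Syllabifying with onset maximization leaves /l/, /b/ stranded (no codas are permitted; onsets may contain at most 2 consonants).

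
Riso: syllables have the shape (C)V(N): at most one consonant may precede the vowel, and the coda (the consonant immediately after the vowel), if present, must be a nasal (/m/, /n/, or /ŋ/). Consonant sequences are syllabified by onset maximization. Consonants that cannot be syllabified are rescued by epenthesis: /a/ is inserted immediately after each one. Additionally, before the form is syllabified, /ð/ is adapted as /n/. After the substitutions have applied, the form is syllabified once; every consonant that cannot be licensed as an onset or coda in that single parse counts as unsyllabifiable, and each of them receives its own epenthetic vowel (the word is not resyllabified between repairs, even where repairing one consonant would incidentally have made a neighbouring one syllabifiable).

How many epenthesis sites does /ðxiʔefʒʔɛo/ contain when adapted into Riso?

3

After substitution the input is /nxiʔefʒʔɛo/.
The unsyllabifiable consonants are /n/, /f/, /ʒ/; each receives one epenthetic vowel.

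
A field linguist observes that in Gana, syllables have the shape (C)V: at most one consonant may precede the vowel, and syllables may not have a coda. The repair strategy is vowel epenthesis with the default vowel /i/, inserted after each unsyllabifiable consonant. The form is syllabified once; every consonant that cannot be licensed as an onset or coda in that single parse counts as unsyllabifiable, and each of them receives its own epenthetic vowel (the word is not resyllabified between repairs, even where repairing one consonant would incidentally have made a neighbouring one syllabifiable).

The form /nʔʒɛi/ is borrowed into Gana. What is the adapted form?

niʔiʒɛi

The consonants /n/, /ʔ/ cannot be parsed into a legal (C)V syllable (no codas are permitted; onsets are limited to one consonant).
Epenthesis after each stranded consonant: /n/ → /ni/, /ʔ/ → /ʔi/.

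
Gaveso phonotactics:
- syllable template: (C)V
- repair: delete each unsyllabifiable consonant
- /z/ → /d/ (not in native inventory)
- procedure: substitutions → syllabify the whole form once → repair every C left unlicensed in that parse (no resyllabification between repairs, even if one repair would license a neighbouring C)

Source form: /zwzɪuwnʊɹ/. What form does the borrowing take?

Substitution: /z/ → /d/, giving /dwdɪuwnʊɹ/.
Syllabifying with onset maximization leaves /d/, /w/, /w/, /ɹ/ stranded (no codas are permitted; onsets are limited to one consonant).
Deletion applies to /d/, /w/, /w/, /ɹ/.

dɪunʊ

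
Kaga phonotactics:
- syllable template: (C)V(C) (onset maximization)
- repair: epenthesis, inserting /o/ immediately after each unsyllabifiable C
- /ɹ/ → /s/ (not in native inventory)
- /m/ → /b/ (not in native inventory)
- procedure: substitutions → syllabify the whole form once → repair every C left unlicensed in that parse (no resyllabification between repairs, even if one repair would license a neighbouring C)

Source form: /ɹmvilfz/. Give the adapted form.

sobovilfozo

Substitution: /ɹ/ → /s/, /m/ → /b/, giving /sbvilfz/.
The consonants /s/, /b/, /f/, /z/ cannot be parsed into a legal (C)V(C) syllable (at most one coda consonant is licensed; onsets are limited to one consonant).
Inserting the epenthetic vowel yields /s/ → /so/, /b/ → /bo/, /f/ → /fo/, /z/ → /zo/.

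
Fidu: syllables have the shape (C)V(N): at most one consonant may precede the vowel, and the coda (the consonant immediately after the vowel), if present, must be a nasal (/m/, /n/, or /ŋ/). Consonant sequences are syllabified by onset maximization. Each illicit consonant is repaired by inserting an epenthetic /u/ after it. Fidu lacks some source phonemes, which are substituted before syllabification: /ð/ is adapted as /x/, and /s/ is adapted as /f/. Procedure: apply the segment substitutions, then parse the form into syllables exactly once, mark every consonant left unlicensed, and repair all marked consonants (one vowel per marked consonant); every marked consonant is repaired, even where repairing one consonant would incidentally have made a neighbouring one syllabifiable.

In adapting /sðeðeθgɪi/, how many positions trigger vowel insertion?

After substitution the input is /fxexeθgɪi/.
The unsyllabifiable consonants are /f/, /θ/; each receives one epenthetic vowel.

2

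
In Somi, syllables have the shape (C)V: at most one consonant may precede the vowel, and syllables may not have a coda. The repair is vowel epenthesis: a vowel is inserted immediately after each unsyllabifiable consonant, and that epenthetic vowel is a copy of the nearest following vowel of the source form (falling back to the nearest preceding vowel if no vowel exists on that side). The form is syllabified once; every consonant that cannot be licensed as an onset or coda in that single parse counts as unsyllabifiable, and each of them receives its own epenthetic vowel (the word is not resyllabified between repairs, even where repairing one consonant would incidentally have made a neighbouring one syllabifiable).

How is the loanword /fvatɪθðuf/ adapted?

Syllabifying with onset maximization leaves /f/, /θ/, /f/ stranded (no codas are permitted; onsets are limited to one consonant).
Each unlicensed consonant becomes the onset of a new syllable: /f/ → /fa/, /θ/ → /θu/, /f/ → /fu/.

favatɪθuðufu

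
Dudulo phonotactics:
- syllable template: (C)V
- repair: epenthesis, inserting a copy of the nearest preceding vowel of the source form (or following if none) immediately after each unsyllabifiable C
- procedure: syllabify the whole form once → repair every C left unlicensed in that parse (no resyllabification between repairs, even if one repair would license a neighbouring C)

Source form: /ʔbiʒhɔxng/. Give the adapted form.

Syllabifying with onset maximization leaves /ʔ/, /ʒ/, /x/, /n/, /g/ stranded (no codas are permitted; onsets are limited to one consonant).
Each unlicensed consonant becomes the onset of a new syllable: /ʔ/ → /ʔi/, /ʒ/ → /ʒi/, /x/ → /xɔ/, /n/ → /nɔ/, /g/ → /gɔ/.

ʔibiʒihɔxɔnɔgɔ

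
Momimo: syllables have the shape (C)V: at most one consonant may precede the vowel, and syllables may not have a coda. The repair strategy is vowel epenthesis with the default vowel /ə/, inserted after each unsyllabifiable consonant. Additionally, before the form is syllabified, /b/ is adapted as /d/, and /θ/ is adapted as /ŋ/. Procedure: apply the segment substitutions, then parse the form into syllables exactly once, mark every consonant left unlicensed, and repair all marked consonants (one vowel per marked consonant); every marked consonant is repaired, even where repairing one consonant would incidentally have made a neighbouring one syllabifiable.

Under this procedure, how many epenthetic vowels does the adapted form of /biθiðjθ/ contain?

After substitution the input is /diŋiðjŋ/.
The unsyllabifiable consonants are /ð/, /j/, /ŋ/; each receives one epenthetic vowel.

3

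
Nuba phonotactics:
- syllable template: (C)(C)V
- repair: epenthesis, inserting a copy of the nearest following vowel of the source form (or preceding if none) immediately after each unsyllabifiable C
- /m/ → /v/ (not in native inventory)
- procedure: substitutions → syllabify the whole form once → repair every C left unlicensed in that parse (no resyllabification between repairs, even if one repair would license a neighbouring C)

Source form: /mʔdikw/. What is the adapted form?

viʔdikiwi

Substitution: /m/ → /v/, giving /vʔdikw/.
Syllabifying with onset maximization leaves /v/, /k/, /w/ stranded (no codas are permitted; onsets may contain at most 2 consonants).
Epenthesis after each stranded consonant: /v/ → /vi/, /k/ → /ki/, /w/ → /wi/.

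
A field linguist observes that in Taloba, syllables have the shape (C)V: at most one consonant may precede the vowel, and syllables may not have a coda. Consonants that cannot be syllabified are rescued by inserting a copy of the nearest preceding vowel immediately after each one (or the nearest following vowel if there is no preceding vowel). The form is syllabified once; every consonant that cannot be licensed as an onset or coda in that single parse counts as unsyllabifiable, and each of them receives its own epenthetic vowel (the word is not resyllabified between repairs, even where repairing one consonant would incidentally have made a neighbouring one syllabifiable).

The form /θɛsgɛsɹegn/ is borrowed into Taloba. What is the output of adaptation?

θɛsɛgɛsɛɹegene

Syllabifying with onset maximization leaves /s/, /s/, /g/, /n/ stranded (no codas are permitted; onsets are limited to one consonant).
Epenthesis after each stranded consonant: /s/ → /sɛ/, /s/ → /sɛ/, /g/ → /ge/, /n/ → /ne/.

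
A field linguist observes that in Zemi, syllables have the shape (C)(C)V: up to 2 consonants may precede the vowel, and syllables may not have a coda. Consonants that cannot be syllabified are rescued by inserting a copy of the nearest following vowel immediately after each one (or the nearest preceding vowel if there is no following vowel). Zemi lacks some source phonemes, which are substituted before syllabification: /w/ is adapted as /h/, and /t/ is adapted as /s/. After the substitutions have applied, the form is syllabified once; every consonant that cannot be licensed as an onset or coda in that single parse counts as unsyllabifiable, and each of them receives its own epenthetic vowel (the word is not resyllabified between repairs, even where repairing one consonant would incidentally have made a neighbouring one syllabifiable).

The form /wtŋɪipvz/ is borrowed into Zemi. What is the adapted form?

hɪsŋɪipivizi

Substitution: /w/ → /h/, /t/ → /s/, giving /hsŋɪipvz/.
Syllabifying with onset maximization leaves /h/, /p/, /v/, /z/ stranded (no codas are permitted; onsets may contain at most 2 consonants).
Epenthesis after each stranded consonant: /h/ → /hɪ/, /p/ → /pi/, /v/ → /vi/, /z/ → /zi/.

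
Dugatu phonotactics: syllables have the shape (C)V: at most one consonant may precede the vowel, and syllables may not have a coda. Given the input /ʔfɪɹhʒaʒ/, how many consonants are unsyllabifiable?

Syllabifying with onset maximization leaves /ʔ/, /ɹ/, /h/, /ʒ/ stranded (no codas are permitted; onsets are limited to one consonant).

4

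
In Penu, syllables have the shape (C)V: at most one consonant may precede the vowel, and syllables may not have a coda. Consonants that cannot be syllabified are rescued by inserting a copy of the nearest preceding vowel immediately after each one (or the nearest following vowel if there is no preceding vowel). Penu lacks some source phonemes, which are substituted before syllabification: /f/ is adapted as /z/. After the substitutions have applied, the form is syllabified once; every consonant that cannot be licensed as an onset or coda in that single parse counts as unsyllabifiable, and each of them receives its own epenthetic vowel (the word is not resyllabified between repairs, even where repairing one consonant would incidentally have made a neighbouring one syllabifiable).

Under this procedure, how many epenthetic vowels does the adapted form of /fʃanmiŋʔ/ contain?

4

After substitution the input is /zʃanmiŋʔ/.
The unsyllabifiable consonants are /z/, /n/, /ŋ/, /ʔ/; each receives one epenthetic vowel.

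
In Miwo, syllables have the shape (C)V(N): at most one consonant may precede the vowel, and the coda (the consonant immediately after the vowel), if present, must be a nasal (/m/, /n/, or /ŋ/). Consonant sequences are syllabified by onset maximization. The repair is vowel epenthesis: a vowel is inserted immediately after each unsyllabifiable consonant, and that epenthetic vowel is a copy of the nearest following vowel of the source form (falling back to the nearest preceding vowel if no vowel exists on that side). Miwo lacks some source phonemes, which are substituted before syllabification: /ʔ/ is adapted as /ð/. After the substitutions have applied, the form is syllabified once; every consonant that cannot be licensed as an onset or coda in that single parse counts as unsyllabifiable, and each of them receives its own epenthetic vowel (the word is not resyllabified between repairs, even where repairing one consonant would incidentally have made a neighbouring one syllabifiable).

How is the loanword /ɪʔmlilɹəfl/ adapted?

Substitution: /ʔ/ → /ð/, giving /ɪðmlilɹəfl/.
Syllabifying with onset maximization leaves /ð/, /m/, /l/, /f/, /l/ stranded (only a nasal (/m/, /n/, or /ŋ/) is licensed in coda position; onsets are limited to one consonant).
Epenthesis after each stranded consonant: /ð/ → /ði/, /m/ → /mi/, /l/ → /lə/, /f/ → /fə/, /l/ → /lə/.

ɪðimililəɹəfələ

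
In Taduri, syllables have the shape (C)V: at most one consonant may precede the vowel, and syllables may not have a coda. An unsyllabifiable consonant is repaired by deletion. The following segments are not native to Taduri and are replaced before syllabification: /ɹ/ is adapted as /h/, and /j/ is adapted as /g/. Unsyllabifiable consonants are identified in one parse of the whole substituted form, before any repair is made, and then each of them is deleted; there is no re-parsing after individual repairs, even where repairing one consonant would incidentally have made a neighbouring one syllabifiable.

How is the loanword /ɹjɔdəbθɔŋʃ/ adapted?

gɔdəθɔ

Substitution: /ɹ/ → /h/, /j/ → /g/, giving /hgɔdəbθɔŋʃ/.
The consonants /h/, /b/, /ŋ/, /ʃ/ cannot be parsed into a legal (C)V syllable (no codas are permitted; onsets are limited to one consonant).
Deleting the stranded consonants removes /h/, /b/, /ŋ/, /ʃ/.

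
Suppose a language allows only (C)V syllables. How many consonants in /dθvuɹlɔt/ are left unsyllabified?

Syllabifying with onset maximization leaves /d/, /θ/, /ɹ/, /t/ stranded (no codas are permitted; onsets are limited to one consonant).

4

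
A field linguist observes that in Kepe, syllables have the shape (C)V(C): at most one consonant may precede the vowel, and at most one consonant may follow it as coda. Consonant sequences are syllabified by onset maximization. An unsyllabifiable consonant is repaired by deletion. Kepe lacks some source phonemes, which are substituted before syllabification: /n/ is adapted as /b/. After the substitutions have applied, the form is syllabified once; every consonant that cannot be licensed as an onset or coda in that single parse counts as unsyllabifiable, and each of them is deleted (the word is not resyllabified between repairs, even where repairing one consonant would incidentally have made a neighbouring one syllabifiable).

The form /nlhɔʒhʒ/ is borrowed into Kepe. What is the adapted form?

Substitution: /n/ → /b/, giving /blhɔʒhʒ/.
Under (C)V(C), the unsyllabifiable consonants are /b/, /l/, /h/, /ʒ/ (at most one coda consonant is licensed; onsets are limited to one consonant).
Deleting the stranded consonants removes /b/, /l/, /h/, /ʒ/.

hɔʒ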